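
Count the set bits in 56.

56 = 111000
Count the 1s: 1 + 1 + 1 = 3

3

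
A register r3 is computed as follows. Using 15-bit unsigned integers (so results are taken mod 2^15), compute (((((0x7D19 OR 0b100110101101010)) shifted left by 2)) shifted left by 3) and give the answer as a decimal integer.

12128

0x7D19 = 111110100011001
0b100110101101010 = 100110101101010
→ OR → 111110101111011 = 32123
→ shifted left by 2 (mod 2^15) → 111010111101100 = 30188
→ shifted left by 3 (mod 2^15) → 010111101100000 = 12128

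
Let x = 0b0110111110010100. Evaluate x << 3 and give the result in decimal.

228512

x = 000110111110010100
shift left by 3 → 110111110010100000 = 228512
(equivalently, 28564 × 2^3 = 28564 × 8)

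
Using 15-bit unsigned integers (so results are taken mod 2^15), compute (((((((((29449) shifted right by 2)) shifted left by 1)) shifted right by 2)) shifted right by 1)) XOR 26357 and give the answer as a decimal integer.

29449 = 111001100001001
→ shifted right by 2 → 001110011000010 = 7362
→ shifted left by 1 (mod 2^15) → 011100110000100 = 14724
→ shifted right by 2 → 000111001100001 = 3681
→ shifted right by 1 → 000011100110000 = 1840
26357 = 110011011110101
→ XOR → 110000111000101 = 25029

25029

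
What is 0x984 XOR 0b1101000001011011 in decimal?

0x984 = 0000100110000100
b = 1101000001011011
XOR → 1101100111011111 = 55775

55775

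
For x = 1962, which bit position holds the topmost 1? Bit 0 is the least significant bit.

10

1962 = 11110101010
The topmost 1 is at position 10 (since 2^10 = 1024 ≤ 1962 < 2048).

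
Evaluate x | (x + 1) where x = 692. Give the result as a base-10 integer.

693

x = 1010110100 = 692
x + 1 = 1010110101
OR    = 1010110101 = 693
(x | (x + 1) sets the lowest cleared bit.)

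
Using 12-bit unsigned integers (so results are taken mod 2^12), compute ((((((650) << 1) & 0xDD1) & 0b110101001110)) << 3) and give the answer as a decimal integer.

650 = 001010001010
→ << 1 (mod 2^12) → 010100010100 = 1300
0xDD1 = 110111010001
→ & → 010100010000 = 1296
0b110101001110 = 110101001110
→ & → 010100000000 = 1280
→ << 3 (mod 2^12) → 100000000000 = 2048

2048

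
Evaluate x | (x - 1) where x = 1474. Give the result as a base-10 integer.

1475

x = 10111000010 = 1474
x - 1 = 10111000001
OR    = 10111000011 = 1475
(x | (x - 1) sets all bits below the lowest set bit.)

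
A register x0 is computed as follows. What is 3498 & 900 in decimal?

3498 = 110110101010
900 = 001110000100
AND → 000110000000 = 384

384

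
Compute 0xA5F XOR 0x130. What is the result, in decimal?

0xA5F = 101001011111
0x130 = 000100110000
XOR → 101101101111 = 2927

2927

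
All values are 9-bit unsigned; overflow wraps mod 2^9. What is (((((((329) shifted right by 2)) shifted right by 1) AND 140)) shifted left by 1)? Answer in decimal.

329 = 101001001
→ shifted right by 2 → 001010010 = 82
→ shifted right by 1 → 000101001 = 41
140 = 010001100
→ AND → 000001000 = 8
→ shifted left by 1 (mod 2^9) → 000010000 = 16

16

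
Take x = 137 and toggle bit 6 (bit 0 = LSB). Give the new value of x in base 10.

201

x = 0010001001
bit 6 is currently 0; toggle it via x ^ (1 << 6) = x ^ 64
→ 0011001001 = 201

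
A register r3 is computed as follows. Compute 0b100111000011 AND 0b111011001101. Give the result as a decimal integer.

2241

a = 100111000011
b = 111011001101
AND → 100011000001 = 2241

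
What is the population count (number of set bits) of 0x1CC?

0x1CC = 111001100
Count the 1s: 1 + 1 + 1 + 1 + 1 = 5

5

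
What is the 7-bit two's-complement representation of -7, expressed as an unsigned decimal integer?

7 in 7 bits: 0000111
Invert: 1111000
Add 1:  1111001 = 121
(Check: 2^7 - 7 = 128 - 7 = 121.)

121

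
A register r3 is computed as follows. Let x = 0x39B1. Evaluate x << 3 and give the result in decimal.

118152

0x39B1 = 00011100110110001
shift left by 3 → 11100110110001000 = 118152
(equivalently, 14769 × 2^3 = 14769 × 8)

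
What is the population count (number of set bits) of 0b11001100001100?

n = 11001100001100
Count the 1s: 1 + 1 + 1 + 1 + 1 + 1 = 6

6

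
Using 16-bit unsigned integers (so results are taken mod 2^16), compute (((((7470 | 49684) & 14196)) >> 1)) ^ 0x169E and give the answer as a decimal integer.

7428

7470 = 0001110100101110
49684 = 1100001000010100
→ | → 1101111100111110 = 57150
14196 = 0011011101110100
→ & → 0001011100110100 = 5940
→ >> 1 → 0000101110011010 = 2970
0x169E = 0001011010011110
→ ^ → 0001110100000100 = 7428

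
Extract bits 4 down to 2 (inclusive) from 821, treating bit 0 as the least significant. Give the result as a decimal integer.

5

v = 1100110101
Shift right by 2: 11001101
Mask low 3 bits: 101 = 5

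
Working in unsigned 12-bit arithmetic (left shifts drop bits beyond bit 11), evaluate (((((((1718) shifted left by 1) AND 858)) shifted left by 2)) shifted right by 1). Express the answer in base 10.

1718 = 011010110110
→ shifted left by 1 (mod 2^12) → 110101101100 = 3436
858 = 001101011010
→ AND → 000101001000 = 328
→ shifted left by 2 (mod 2^12) → 010100100000 = 1312
→ shifted right by 1 → 001010010000 = 656

656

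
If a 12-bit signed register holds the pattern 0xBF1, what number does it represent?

-1039

pattern = 101111110001 (MSB is 1 ⇒ negative)
Invert: 010000001110, add 1 → 010000001111 = 1039, so the value is -1039.
(Equivalently: 3057 - 2^12 = 3057 - 4096 = -1039.)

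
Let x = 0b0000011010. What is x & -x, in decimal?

x = 11010 = 26
-x (two's complement) = …00110
AND   = 00010 = 2
(x & -x isolates the lowest set bit of x.)

2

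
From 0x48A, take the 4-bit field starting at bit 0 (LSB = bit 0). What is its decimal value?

10

v = 0010010001010
Shift right by 0: 0010010001010
Mask low 4 bits: 1010 = 10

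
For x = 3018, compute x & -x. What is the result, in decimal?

2

x = 101111001010 = 3018
-x (two's complement) = …010000110110
AND   = 000000000010 = 2
(x & -x isolates the lowest set bit of x.)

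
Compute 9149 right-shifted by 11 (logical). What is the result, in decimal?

4

9149 = 10001110111101
shift right by 11 → 00000000000100 = 4
(equivalently, floor(9149 / 2048))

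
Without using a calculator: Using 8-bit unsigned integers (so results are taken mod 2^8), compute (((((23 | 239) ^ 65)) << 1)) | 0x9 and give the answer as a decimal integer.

23 = 00010111
239 = 11101111
→ | → 11111111 = 255
65 = 01000001
→ ^ → 10111110 = 190
→ << 1 (mod 2^8) → 01111100 = 124
0x9 = 00001001
→ | → 01111101 = 125

125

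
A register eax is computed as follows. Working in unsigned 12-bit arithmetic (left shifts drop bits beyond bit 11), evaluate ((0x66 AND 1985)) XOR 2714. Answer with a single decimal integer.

2778

0x66 = 000001100110
1985 = 011111000001
→ AND → 000001000000 = 64
2714 = 101010011010
→ XOR → 101011011010 = 2778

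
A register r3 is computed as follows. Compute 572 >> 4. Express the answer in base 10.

572 = 1000111100
shift right by 4 → 0000100011 = 35
(equivalently, floor(572 / 16))

35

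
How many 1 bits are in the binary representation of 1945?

7

1945 = 11110011001
Count the 1s: 1 + 1 + 1 + 1 + 1 + 1 + 1 = 7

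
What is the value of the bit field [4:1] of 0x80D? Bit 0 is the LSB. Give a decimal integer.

v = 0100000001101
Shift right by 1: 010000000110
Mask low 4 bits: 0110 = 6

6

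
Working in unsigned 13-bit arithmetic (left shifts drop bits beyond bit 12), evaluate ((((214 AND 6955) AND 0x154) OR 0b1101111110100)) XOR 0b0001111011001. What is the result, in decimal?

214 = 0000011010110
6955 = 1101100101011
→ AND → 0000000000010 = 2
0x154 = 0000101010100
→ AND → 0000000000000 = 0
0b1101111110100 = 1101111110100
→ OR → 1101111110100 = 7156
0b0001111011001 = 0001111011001
→ XOR → 1100000101101 = 6189

6189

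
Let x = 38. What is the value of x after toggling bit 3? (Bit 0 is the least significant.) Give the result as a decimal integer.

46

x = 00100110
bit 3 is currently 0; toggle it via x ^ (1 << 3) = x ^ 8
→ 00101110 = 46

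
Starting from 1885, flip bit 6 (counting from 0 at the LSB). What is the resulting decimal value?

x = 11101011101
bit 6 is currently 1; toggle it via x ^ (1 << 6) = x ^ 64
→ 11100011101 = 1821

1821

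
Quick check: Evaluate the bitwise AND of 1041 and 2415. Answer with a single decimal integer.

1

1041 = 010000010001
2415 = 100101101111
AND → 000000000001 = 1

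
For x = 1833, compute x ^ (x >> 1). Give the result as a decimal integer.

x = 11100101001 = 1833
x>>1 = 01110010100
XOR  = 10010111101 = 1213
(x ^ (x >> 1) gives the standard binary-reflected Gray code of x.)

1213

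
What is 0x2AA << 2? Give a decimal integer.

2728

0x2AA = 001010101010
shift left by 2 → 101010101000 = 2728
(equivalently, 682 × 2^2 = 682 × 4)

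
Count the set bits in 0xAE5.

0xAE5 = 101011100101
Count the 1s: 1 + 1 + 1 + 1 + 1 + 1 + 1 = 7

7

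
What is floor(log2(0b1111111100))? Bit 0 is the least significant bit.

0b1111111100 = 1111111100
The topmost 1 is at position 9 (since 2^9 = 512 ≤ 1020 < 1024).

9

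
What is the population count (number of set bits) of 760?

760 = 1011111000
Count the 1s: 1 + 1 + 1 + 1 + 1 + 1 = 6

6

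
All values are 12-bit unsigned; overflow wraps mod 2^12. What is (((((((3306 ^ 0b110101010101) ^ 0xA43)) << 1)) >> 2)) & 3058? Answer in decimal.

498

3306 = 110011101010
0b110101010101 = 110101010101
→ ^ → 000110111111 = 447
0xA43 = 101001000011
→ ^ → 101111111100 = 3068
→ << 1 (mod 2^12) → 011111111000 = 2040
→ >> 2 → 000111111110 = 510
3058 = 101111110010
→ & → 000111110010 = 498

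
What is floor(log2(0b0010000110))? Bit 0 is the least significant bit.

7

0b0010000110 = 10000110
The topmost 1 is at position 7 (since 2^7 = 128 ≤ 134 < 256).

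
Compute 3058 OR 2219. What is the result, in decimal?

3067

3058 = 101111110010
2219 = 100010101011
 OR → 101111111011 = 3067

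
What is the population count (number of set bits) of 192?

2

192 = 11000000
Count the 1s: 1 + 1 = 2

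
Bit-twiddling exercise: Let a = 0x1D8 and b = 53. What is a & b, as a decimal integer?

16

0x1D8 = 111011000
53 = 000110101
AND → 000010000 = 16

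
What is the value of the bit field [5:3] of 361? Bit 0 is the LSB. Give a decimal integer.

5

v = 0101101001
Shift right by 3: 0101101
Mask low 3 bits: 101 = 5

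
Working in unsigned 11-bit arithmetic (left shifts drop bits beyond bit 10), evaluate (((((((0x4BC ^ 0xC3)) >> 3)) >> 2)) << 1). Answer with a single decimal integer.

70

0x4BC = 10010111100
0xC3 = 00011000011
→ ^ → 10001111111 = 1151
→ >> 3 → 00010001111 = 143
→ >> 2 → 00000100011 = 35
→ << 1 (mod 2^11) → 00001000110 = 70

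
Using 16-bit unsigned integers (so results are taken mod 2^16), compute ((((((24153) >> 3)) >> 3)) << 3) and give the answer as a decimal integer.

24153 = 0101111001011001
→ >> 3 → 0000101111001011 = 3019
→ >> 3 → 0000000101111001 = 377
→ << 3 (mod 2^16) → 0000101111001000 = 3016

3016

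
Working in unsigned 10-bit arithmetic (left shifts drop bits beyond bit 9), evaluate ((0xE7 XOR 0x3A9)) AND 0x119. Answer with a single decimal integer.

264

0xE7 = 0011100111
0x3A9 = 1110101001
→ XOR → 1101001110 = 846
0x119 = 0100011001
→ AND → 0100001000 = 264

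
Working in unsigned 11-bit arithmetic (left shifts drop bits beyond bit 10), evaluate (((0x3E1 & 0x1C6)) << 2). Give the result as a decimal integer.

1792

0x3E1 = 01111100001
0x1C6 = 00111000110
→ & → 00111000000 = 448
→ << 2 (mod 2^11) → 11100000000 = 1792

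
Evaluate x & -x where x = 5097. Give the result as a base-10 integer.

x = 1001111101001 = 5097
-x (two's complement) = …0110000010111
AND   = 0000000000001 = 1
(x & -x isolates the lowest set bit of x.)

1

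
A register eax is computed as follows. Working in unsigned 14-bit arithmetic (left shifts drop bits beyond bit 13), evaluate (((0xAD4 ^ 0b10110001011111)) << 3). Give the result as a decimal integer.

13400

0xAD4 = 00101011010100
0b10110001011111 = 10110001011111
→ ^ → 10011010001011 = 9867
→ << 3 (mod 2^14) → 11010001011000 = 13400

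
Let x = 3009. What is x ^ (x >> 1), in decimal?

x = 101111000001 = 3009
x>>1 = 010111100000
XOR  = 111000100001 = 3617
(x ^ (x >> 1) gives the standard binary-reflected Gray code of x.)

3617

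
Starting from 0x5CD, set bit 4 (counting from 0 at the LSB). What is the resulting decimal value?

1501

x = 010111001101
bit 4 is currently 0; set it via x | (1 << 4) = x | 16
→ 010111011101 = 1501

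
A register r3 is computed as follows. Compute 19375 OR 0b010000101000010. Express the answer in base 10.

19375 = 100101110101111
b = 010000101000010
 OR → 110101111101111 = 27631

27631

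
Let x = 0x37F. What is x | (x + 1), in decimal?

1023

x = 1101111111 = 895
x + 1 = 1110000000
OR    = 1111111111 = 1023
(x | (x + 1) sets the lowest cleared bit.)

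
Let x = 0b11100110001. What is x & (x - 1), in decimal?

x = 11100110001 = 1841
x - 1 = 11100110000
AND   = 11100110000 = 1840
(x & (x - 1) clears the lowest set bit of x.)

1840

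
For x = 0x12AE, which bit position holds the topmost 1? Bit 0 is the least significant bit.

12

0x12AE = 1001010101110
The topmost 1 is at position 12 (since 2^12 = 4096 ≤ 4782 < 8192).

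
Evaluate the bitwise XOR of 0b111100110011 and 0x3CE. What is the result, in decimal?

a = 111100110011
0x3CE = 001111001110
XOR → 110011111101 = 3325

3325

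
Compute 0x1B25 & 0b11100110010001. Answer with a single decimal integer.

6401

0x1B25 = 01101100100101
b = 11100110010001
AND → 01100100000001 = 6401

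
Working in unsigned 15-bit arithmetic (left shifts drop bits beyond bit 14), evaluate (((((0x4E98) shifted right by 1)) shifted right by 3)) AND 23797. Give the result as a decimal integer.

1249

0x4E98 = 100111010011000
→ shifted right by 1 → 010011101001100 = 10060
→ shifted right by 3 → 000010011101001 = 1257
23797 = 101110011110101
→ AND → 000010011100001 = 1249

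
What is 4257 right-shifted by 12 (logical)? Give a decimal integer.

4257 = 1000010100001
shift right by 12 → 0000000000001 = 1
(equivalently, floor(4257 / 4096))

1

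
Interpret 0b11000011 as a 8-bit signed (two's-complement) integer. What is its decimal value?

pattern = 11000011 (MSB is 1 ⇒ negative)
Invert: 00111100, add 1 → 00111101 = 61, so the value is -61.
(Equivalently: 195 - 2^8 = 195 - 256 = -61.)

-61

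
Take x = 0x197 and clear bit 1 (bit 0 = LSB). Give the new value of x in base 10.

405

x = 00110010111
bit 1 is currently 1; clear it via x & ~(1 << 1) = x & ~2
→ 00110010101 = 405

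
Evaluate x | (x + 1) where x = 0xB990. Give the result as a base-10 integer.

x = 1011100110010000 = 47504
x + 1 = 1011100110010001
OR    = 1011100110010001 = 47505
(x | (x + 1) sets the lowest cleared bit.)

47505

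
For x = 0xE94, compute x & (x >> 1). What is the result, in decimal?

1536

x = 111010010100 = 3732
x>>1 = 011101001010
AND  = 011000000000 = 1536
(x & (x >> 1) has a 1 wherever x has two consecutive 1 bits.)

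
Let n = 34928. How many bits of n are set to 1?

34928 = 1000100001110000
Count the 1s: 1 + 1 + 1 + 1 + 1 = 5

5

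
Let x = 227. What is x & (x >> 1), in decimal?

97

x = 11100011 = 227
x>>1 = 01110001
AND  = 01100001 = 97
(x & (x >> 1) has a 1 wherever x has two consecutive 1 bits.)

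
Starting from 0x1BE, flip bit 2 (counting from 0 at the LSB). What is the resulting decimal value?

442

x = 110111110
bit 2 is currently 1; toggle it via x ^ (1 << 2) = x ^ 4
→ 110111010 = 442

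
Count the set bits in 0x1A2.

4

0x1A2 = 110100010
Count the 1s: 1 + 1 + 1 + 1 = 4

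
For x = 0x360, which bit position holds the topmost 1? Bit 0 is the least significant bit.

0x360 = 1101100000
The topmost 1 is at position 9 (since 2^9 = 512 ≤ 864 < 1024).

9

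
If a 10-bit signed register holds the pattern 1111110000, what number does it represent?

-16

pattern = 1111110000 (MSB is 1 ⇒ negative)
Invert: 0000001111, add 1 → 0000010000 = 16, so the value is -16.
(Equivalently: 1008 - 2^10 = 1008 - 1024 = -16.)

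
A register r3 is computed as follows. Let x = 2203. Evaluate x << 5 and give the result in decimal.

2203 = 00000100010011011
shift left by 5 → 10001001101100000 = 70496
(equivalently, 2203 × 2^5 = 2203 × 32)

70496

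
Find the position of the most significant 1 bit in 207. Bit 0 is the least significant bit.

207 = 11001111
The topmost 1 is at position 7 (since 2^7 = 128 ≤ 207 < 256).

7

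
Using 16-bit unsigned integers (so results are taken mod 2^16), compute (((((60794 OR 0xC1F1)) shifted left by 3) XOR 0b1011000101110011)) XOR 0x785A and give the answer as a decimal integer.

42737

60794 = 1110110101111010
0xC1F1 = 1100000111110001
→ OR → 1110110111111011 = 60923
→ shifted left by 3 (mod 2^16) → 0110111111011000 = 28632
0b1011000101110011 = 1011000101110011
→ XOR → 1101111010101011 = 57003
0x785A = 0111100001011010
→ XOR → 1010011011110001 = 42737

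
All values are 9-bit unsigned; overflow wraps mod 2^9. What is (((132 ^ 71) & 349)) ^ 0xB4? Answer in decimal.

245

132 = 010000100
71 = 001000111
→ ^ → 011000011 = 195
349 = 101011101
→ & → 001000001 = 65
0xB4 = 010110100
→ ^ → 011110101 = 245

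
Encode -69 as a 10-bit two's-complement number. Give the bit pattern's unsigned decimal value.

69 in 10 bits: 0001000101
Invert: 1110111010
Add 1:  1110111011 = 955
(Check: 2^10 - 69 = 1024 - 69 = 955.)

955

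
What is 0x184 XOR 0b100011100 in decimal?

152

0x184 = 110000100
b = 100011100
XOR → 010011000 = 152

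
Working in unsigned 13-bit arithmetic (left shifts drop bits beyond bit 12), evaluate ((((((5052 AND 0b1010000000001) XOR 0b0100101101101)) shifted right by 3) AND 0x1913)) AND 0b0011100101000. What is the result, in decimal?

5052 = 1001110111100
0b1010000000001 = 1010000000001
→ AND → 1000000000000 = 4096
0b0100101101101 = 0100101101101
→ XOR → 1100101101101 = 6509
→ shifted right by 3 → 0001100101101 = 813
0x1913 = 1100100010011
→ AND → 0000100000001 = 257
0b0011100101000 = 0011100101000
→ AND → 0000100000000 = 256

256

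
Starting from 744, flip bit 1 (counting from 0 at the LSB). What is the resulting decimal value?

746

x = 001011101000
bit 1 is currently 0; toggle it via x ^ (1 << 1) = x ^ 2
→ 001011101010 = 746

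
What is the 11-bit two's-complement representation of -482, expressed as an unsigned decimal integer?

482 in 11 bits: 00111100010
Invert: 11000011101
Add 1:  11000011110 = 1566
(Check: 2^11 - 482 = 2048 - 482 = 1566.)

1566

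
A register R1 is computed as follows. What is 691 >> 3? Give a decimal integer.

691 = 1010110011
shift right by 3 → 0001010110 = 86
(equivalently, floor(691 / 8))

86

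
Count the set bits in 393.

4

393 = 110001001
Count the 1s: 1 + 1 + 1 + 1 = 4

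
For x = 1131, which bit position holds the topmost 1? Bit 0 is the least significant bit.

10

1131 = 10001101011
The topmost 1 is at position 10 (since 2^10 = 1024 ≤ 1131 < 2048).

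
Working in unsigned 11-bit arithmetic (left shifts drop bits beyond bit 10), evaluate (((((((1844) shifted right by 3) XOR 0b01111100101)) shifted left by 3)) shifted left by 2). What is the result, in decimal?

96

1844 = 11100110100
→ shifted right by 3 → 00011100110 = 230
0b01111100101 = 01111100101
→ XOR → 01100000011 = 771
→ shifted left by 3 (mod 2^11) → 00000011000 = 24
→ shifted left by 2 (mod 2^11) → 00001100000 = 96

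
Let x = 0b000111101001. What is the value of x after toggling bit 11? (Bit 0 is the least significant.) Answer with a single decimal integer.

2537

x = 000111101001
bit 11 is currently 0; toggle it via x ^ (1 << 11) = x ^ 2048
→ 100111101001 = 2537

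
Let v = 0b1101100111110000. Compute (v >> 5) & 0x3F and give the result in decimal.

15

v = 1101100111110000
Shift right by 5: 11011001111
Mask low 6 bits: 001111 = 15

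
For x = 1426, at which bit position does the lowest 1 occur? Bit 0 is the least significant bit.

1426 = 10110010010
Trailing zeros: 1, so the lowest set bit is bit 1 (value 2).

1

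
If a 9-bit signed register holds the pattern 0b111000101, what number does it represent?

pattern = 111000101 (MSB is 1 ⇒ negative)
Invert: 000111010, add 1 → 000111011 = 59, so the value is -59.
(Equivalently: 453 - 2^9 = 453 - 512 = -59.)

-59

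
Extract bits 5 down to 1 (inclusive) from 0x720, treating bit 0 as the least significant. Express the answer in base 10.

16

v = 0011100100000
Shift right by 1: 001110010000
Mask low 5 bits: 10000 = 16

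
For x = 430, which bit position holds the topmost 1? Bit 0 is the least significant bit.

8

430 = 110101110
The topmost 1 is at position 8 (since 2^8 = 256 ≤ 430 < 512).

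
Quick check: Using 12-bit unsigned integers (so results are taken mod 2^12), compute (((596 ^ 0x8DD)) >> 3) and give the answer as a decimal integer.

337

596 = 001001010100
0x8DD = 100011011101
→ ^ → 101010001001 = 2697
→ >> 3 → 000101010001 = 337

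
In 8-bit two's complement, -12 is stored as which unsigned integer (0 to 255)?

244

12 in 8 bits: 00001100
Invert: 11110011
Add 1:  11110100 = 244
(Check: 2^8 - 12 = 256 - 12 = 244.)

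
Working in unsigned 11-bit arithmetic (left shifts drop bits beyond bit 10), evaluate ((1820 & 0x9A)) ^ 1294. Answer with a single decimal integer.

1820 = 11100011100
0x9A = 00010011010
→ & → 00000011000 = 24
1294 = 10100001110
→ ^ → 10100010110 = 1302

1302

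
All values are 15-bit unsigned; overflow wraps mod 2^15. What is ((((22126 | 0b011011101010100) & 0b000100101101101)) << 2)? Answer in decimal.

22126 = 101011001101110
0b011011101010100 = 011011101010100
→ | → 111011101111110 = 30590
0b000100101101101 = 000100101101101
→ & → 000000101101100 = 364
→ << 2 (mod 2^15) → 000010110110000 = 1456

1456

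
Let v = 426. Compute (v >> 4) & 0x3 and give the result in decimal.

2

v = 000110101010
Shift right by 4: 00011010
Mask low 2 bits: 10 = 2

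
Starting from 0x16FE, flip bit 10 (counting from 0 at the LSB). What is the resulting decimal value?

4862

x = 01011011111110
bit 10 is currently 1; toggle it via x ^ (1 << 10) = x ^ 1024
→ 01001011111110 = 4862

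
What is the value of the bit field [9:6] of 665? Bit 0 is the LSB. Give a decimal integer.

v = 1010011001
Shift right by 6: 1010
Mask low 4 bits: 1010 = 10

10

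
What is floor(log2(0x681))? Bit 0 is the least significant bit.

0x681 = 11010000001
The topmost 1 is at position 10 (since 2^10 = 1024 ≤ 1665 < 2048).

10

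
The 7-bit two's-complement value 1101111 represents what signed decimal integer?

pattern = 1101111 (MSB is 1 ⇒ negative)
Invert: 0010000, add 1 → 0010001 = 17, so the value is -17.
(Equivalently: 111 - 2^7 = 111 - 128 = -17.)

-17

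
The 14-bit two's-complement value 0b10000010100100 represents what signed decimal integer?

-8028

pattern = 10000010100100 (MSB is 1 ⇒ negative)
Invert: 01111101011011, add 1 → 01111101011100 = 8028, so the value is -8028.
(Equivalently: 8356 - 2^14 = 8356 - 16384 = -8028.)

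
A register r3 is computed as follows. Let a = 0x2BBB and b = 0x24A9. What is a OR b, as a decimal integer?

12219

0x2BBB = 10101110111011
0x24A9 = 10010010101001
 OR → 10111110111011 = 12219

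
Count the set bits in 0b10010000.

n = 10010000
Count the 1s: 1 + 1 = 2

2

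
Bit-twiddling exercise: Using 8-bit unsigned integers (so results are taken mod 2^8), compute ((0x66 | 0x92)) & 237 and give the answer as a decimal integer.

228

0x66 = 01100110
0x92 = 10010010
→ | → 11110110 = 246
237 = 11101101
→ & → 11100100 = 228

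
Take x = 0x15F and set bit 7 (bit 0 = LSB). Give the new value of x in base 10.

x = 101011111
bit 7 is currently 0; set it via x | (1 << 7) = x | 128
→ 111011111 = 479

479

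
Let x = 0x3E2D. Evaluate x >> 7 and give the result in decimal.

124

0x3E2D = 11111000101101
shift right by 7 → 00000001111100 = 124
(equivalently, floor(15917 / 128))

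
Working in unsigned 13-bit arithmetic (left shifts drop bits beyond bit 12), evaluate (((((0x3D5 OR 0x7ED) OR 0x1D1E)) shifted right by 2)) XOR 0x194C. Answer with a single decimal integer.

0x3D5 = 0001111010101
0x7ED = 0011111101101
→ OR → 0011111111101 = 2045
0x1D1E = 1110100011110
→ OR → 1111111111111 = 8191
→ shifted right by 2 → 0011111111111 = 2047
0x194C = 1100101001100
→ XOR → 1111010110011 = 7859

7859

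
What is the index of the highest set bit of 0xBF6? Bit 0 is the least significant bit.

11

0xBF6 = 101111110110
The topmost 1 is at position 11 (since 2^11 = 2048 ≤ 3062 < 4096).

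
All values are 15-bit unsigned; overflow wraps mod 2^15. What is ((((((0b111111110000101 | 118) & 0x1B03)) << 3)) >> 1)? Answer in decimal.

0b111111110000101 = 111111110000101
118 = 000000001110110
→ | → 111111111110111 = 32759
0x1B03 = 001101100000011
→ & → 001101100000011 = 6915
→ << 3 (mod 2^15) → 101100000011000 = 22552
→ >> 1 → 010110000001100 = 11276

11276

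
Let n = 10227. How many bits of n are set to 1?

10227 = 10011111110011
Count the 1s: 1 + 1 + 1 + 1 + 1 + 1 + 1 + 1 + 1 + 1 = 10

10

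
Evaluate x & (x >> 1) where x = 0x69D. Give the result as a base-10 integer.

524

x = 11010011101 = 1693
x>>1 = 01101001110
AND  = 01000001100 = 524
(x & (x >> 1) has a 1 wherever x has two consecutive 1 bits.)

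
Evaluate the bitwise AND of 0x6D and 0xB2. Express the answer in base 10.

0x6D = 01101101
0xB2 = 10110010
AND → 00100000 = 32

32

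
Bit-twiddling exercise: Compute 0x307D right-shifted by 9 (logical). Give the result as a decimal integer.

24

0x307D = 11000001111101
shift right by 9 → 00000000011000 = 24
(equivalently, floor(12413 / 512))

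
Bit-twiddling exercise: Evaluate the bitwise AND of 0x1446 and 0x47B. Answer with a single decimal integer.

1090

0x1446 = 1010001000110
0x47B = 0010001111011
AND → 0010001000010 = 1090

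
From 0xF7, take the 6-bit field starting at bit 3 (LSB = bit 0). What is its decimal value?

v = 0000011110111
Shift right by 3: 0000011110
Mask low 6 bits: 011110 = 30

30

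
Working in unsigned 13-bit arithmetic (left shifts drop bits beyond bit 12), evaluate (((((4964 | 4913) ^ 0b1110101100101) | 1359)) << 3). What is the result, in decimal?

6904

4964 = 1001101100100
4913 = 1001100110001
→ | → 1001101110101 = 4981
0b1110101100101 = 1110101100101
→ ^ → 0111000010000 = 3600
1359 = 0010101001111
→ | → 0111101011111 = 3935
→ << 3 (mod 2^13) → 1101011111000 = 6904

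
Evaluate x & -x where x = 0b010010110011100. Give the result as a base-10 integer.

4

x = 10010110011100 = 9628
-x (two's complement) = …01101001100100
AND   = 00000000000100 = 4
(x & -x isolates the lowest set bit of x.)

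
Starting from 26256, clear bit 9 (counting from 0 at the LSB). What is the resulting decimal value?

25744

x = 0110011010010000
bit 9 is currently 1; clear it via x & ~(1 << 9) = x & ~512
→ 0110010010010000 = 25744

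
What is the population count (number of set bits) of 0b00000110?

2

n = 110
Count the 1s: 1 + 1 = 2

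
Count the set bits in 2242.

4

2242 = 100011000010
Count the 1s: 1 + 1 + 1 + 1 = 4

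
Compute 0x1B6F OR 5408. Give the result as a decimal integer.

8047

0x1B6F = 1101101101111
5408 = 1010100100000
 OR → 1111101101111 = 8047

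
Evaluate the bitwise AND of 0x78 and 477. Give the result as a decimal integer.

0x78 = 001111000
477 = 111011101
AND → 001011000 = 88

88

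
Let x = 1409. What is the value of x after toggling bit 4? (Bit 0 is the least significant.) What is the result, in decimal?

1425

x = 10110000001
bit 4 is currently 0; toggle it via x ^ (1 << 4) = x ^ 16
→ 10110010001 = 1425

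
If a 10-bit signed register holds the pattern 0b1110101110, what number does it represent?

pattern = 1110101110 (MSB is 1 ⇒ negative)
Invert: 0001010001, add 1 → 0001010010 = 82, so the value is -82.
(Equivalently: 942 - 2^10 = 942 - 1024 = -82.)

-82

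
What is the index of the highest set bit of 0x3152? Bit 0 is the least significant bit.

0x3152 = 11000101010010
The topmost 1 is at position 13 (since 2^13 = 8192 ≤ 12626 < 16384).

13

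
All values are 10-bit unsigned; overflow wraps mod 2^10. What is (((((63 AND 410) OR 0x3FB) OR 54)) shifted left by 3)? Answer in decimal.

1016

63 = 0000111111
410 = 0110011010
→ AND → 0000011010 = 26
0x3FB = 1111111011
→ OR → 1111111011 = 1019
54 = 0000110110
→ OR → 1111111111 = 1023
→ shifted left by 3 (mod 2^10) → 1111111000 = 1016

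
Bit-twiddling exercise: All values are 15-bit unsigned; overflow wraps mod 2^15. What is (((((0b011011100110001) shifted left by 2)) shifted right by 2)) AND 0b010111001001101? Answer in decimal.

0b011011100110001 = 011011100110001
→ shifted left by 2 (mod 2^15) → 101110011000100 = 23748
→ shifted right by 2 → 001011100110001 = 5937
0b010111001001101 = 010111001001101
→ AND → 000011000000001 = 1537

1537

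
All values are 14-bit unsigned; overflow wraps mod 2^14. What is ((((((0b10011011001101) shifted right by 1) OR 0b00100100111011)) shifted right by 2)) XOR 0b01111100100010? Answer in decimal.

0b10011011001101 = 10011011001101
→ shifted right by 1 → 01001101100110 = 4966
0b00100100111011 = 00100100111011
→ OR → 01101101111111 = 7039
→ shifted right by 2 → 00011011011111 = 1759
0b01111100100010 = 01111100100010
→ XOR → 01100111111101 = 6653

6653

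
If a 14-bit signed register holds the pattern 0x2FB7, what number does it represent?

pattern = 10111110110111 (MSB is 1 ⇒ negative)
Invert: 01000001001000, add 1 → 01000001001001 = 4169, so the value is -4169.
(Equivalently: 12215 - 2^14 = 12215 - 16384 = -4169.)

-4169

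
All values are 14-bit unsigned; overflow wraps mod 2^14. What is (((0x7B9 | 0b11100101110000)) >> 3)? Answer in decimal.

2047

0x7B9 = 00011110111001
0b11100101110000 = 11100101110000
→ | → 11111111111001 = 16377
→ >> 3 → 00011111111111 = 2047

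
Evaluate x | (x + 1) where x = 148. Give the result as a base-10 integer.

x = 10010100 = 148
x + 1 = 10010101
OR    = 10010101 = 149
(x | (x + 1) sets the lowest cleared bit.)

149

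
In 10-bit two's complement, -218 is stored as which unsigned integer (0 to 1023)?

806

218 in 10 bits: 0011011010
Invert: 1100100101
Add 1:  1100100110 = 806
(Check: 2^10 - 218 = 1024 - 218 = 806.)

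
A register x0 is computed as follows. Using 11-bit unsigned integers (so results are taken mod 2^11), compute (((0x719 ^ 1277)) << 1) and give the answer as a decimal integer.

0x719 = 11100011001
1277 = 10011111101
→ ^ → 01111100100 = 996
→ << 1 (mod 2^11) → 11111001000 = 1992

1992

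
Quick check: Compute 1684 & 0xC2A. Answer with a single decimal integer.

1024

1684 = 011010010100
0xC2A = 110000101010
AND → 010000000000 = 1024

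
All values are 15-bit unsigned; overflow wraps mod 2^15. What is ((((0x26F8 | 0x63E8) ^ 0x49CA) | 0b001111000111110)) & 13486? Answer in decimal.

0x26F8 = 010011011111000
0x63E8 = 110001111101000
→ | → 110011111111000 = 26616
0x49CA = 100100111001010
→ ^ → 010111000110010 = 11826
0b001111000111110 = 001111000111110
→ | → 011111000111110 = 15934
13486 = 011010010101110
→ & → 011010000101110 = 13358

13358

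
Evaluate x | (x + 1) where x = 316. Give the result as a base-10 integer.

317

x = 100111100 = 316
x + 1 = 100111101
OR    = 100111101 = 317
(x | (x + 1) sets the lowest cleared bit.)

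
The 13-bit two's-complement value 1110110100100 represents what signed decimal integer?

pattern = 1110110100100 (MSB is 1 ⇒ negative)
Invert: 0001001011011, add 1 → 0001001011100 = 604, so the value is -604.
(Equivalently: 7588 - 2^13 = 7588 - 8192 = -604.)

-604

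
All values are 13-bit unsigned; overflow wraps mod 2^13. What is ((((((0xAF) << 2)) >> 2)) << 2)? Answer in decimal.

0xAF = 0000010101111
→ << 2 (mod 2^13) → 0001010111100 = 700
→ >> 2 → 0000010101111 = 175
→ << 2 (mod 2^13) → 0001010111100 = 700

700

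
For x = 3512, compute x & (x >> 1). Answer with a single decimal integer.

x = 110110111000 = 3512
x>>1 = 011011011100
AND  = 010010011000 = 1176
(x & (x >> 1) has a 1 wherever x has two consecutive 1 bits.)

1176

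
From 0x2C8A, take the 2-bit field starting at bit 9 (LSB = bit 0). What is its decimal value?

2

v = 10110010001010
Shift right by 9: 10110
Mask low 2 bits: 10 = 2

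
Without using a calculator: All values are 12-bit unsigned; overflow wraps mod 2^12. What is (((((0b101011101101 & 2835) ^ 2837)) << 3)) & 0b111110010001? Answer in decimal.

0b101011101101 = 101011101101
2835 = 101100010011
→ & → 101000000001 = 2561
2837 = 101100010101
→ ^ → 000100010100 = 276
→ << 3 (mod 2^12) → 100010100000 = 2208
0b111110010001 = 111110010001
→ & → 100010000000 = 2176

2176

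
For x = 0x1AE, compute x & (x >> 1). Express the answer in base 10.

x = 110101110 = 430
x>>1 = 011010111
AND  = 010000110 = 134
(x & (x >> 1) has a 1 wherever x has two consecutive 1 bits.)

134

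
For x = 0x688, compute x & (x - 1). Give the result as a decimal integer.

x = 11010001000 = 1672
x - 1 = 11010000111
AND   = 11010000000 = 1664
(x & (x - 1) clears the lowest set bit of x.)

1664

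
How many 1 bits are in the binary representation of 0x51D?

6

0x51D = 10100011101
Count the 1s: 1 + 1 + 1 + 1 + 1 + 1 = 6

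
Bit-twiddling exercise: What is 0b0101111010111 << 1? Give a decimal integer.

6062

x = 0101111010111
shift left by 1 → 1011110101110 = 6062
(equivalently, 3031 × 2^1 = 3031 × 2)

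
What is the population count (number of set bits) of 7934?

7934 = 1111011111110
Count the 1s: 1 + 1 + 1 + 1 + 1 + 1 + 1 + 1 + 1 + 1 + 1 = 11

11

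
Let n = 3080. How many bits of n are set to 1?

3

3080 = 110000001000
Count the 1s: 1 + 1 + 1 = 3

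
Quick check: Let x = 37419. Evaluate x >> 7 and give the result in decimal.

37419 = 1001001000101011
shift right by 7 → 0000000100100100 = 292
(equivalently, floor(37419 / 128))

292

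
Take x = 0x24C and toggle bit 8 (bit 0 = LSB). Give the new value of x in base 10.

844

x = 1001001100
bit 8 is currently 0; toggle it via x ^ (1 << 8) = x ^ 256
→ 1101001100 = 844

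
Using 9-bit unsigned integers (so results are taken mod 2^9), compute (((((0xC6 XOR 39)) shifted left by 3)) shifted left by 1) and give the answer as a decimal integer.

16

0xC6 = 011000110
39 = 000100111
→ XOR → 011100001 = 225
→ shifted left by 3 (mod 2^9) → 100001000 = 264
→ shifted left by 1 (mod 2^9) → 000010000 = 16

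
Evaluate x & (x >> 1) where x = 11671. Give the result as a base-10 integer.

1155

x = 10110110010111 = 11671
x>>1 = 01011011001011
AND  = 00010010000011 = 1155
(x & (x >> 1) has a 1 wherever x has two consecutive 1 bits.)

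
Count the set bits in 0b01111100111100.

9

n = 1111100111100
Count the 1s: 1 + 1 + 1 + 1 + 1 + 1 + 1 + 1 + 1 = 9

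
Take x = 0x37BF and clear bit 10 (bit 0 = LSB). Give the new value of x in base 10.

13247

x = 011011110111111
bit 10 is currently 1; clear it via x & ~(1 << 10) = x & ~1024
→ 011001110111111 = 13247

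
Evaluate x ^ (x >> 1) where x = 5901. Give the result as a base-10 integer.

x = 1011100001101 = 5901
x>>1 = 0101110000110
XOR  = 1110010001011 = 7307
(x ^ (x >> 1) gives the standard binary-reflected Gray code of x.)

7307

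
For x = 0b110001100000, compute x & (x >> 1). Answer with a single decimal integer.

1056

x = 110001100000 = 3168
x>>1 = 011000110000
AND  = 010000100000 = 1056
(x & (x >> 1) has a 1 wherever x has two consecutive 1 bits.)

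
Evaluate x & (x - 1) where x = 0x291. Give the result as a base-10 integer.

x = 1010010001 = 657
x - 1 = 1010010000
AND   = 1010010000 = 656
(x & (x - 1) clears the lowest set bit of x.)

656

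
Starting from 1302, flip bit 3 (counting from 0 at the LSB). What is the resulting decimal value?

x = 10100010110
bit 3 is currently 0; toggle it via x ^ (1 << 3) = x ^ 8
→ 10100011110 = 1310

1310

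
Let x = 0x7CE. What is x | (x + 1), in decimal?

x = 11111001110 = 1998
x + 1 = 11111001111
OR    = 11111001111 = 1999
(x | (x + 1) sets the lowest cleared bit.)

1999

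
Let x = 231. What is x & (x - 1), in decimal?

x = 11100111 = 231
x - 1 = 11100110
AND   = 11100110 = 230
(x & (x - 1) clears the lowest set bit of x.)

230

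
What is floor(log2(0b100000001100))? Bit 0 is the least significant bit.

0b100000001100 = 100000001100
The topmost 1 is at position 11 (since 2^11 = 2048 ≤ 2060 < 4096).

11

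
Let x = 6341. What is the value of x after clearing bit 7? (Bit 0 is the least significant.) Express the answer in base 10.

6213

x = 1100011000101
bit 7 is currently 1; clear it via x & ~(1 << 7) = x & ~128
→ 1100001000101 = 6213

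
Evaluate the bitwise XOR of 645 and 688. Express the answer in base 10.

645 = 1010000101
688 = 1010110000
XOR → 0000110101 = 53

53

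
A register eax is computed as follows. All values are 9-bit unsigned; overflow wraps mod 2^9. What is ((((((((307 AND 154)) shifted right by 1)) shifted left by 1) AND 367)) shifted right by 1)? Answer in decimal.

1

307 = 100110011
154 = 010011010
→ AND → 000010010 = 18
→ shifted right by 1 → 000001001 = 9
→ shifted left by 1 (mod 2^9) → 000010010 = 18
367 = 101101111
→ AND → 000000010 = 2
→ shifted right by 1 → 000000001 = 1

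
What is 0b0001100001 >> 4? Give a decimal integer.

x = 1100001
shift right by 4 → 0000110 = 6
(equivalently, floor(97 / 16))

6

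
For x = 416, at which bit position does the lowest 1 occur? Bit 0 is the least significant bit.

5

416 = 110100000
Trailing zeros: 5, so the lowest set bit is bit 5 (value 32).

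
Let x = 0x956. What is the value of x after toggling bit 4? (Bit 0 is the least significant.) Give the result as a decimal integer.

x = 100101010110
bit 4 is currently 1; toggle it via x ^ (1 << 4) = x ^ 16
→ 100101000110 = 2374

2374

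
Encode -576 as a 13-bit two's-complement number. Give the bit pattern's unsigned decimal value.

7616

576 in 13 bits: 0001001000000
Invert: 1110110111111
Add 1:  1110111000000 = 7616
(Check: 2^13 - 576 = 8192 - 576 = 7616.)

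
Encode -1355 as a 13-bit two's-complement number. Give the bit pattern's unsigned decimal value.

6837

1355 in 13 bits: 0010101001011
Invert: 1101010110100
Add 1:  1101010110101 = 6837
(Check: 2^13 - 1355 = 8192 - 1355 = 6837.)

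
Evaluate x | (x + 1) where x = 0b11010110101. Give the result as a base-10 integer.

x = 11010110101 = 1717
x + 1 = 11010110110
OR    = 11010110111 = 1719
(x | (x + 1) sets the lowest cleared bit.)

1719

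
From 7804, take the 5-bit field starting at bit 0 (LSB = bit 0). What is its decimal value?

v = 001111001111100
Shift right by 0: 001111001111100
Mask low 5 bits: 11100 = 28

28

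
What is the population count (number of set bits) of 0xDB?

6

0xDB = 11011011
Count the 1s: 1 + 1 + 1 + 1 + 1 + 1 = 6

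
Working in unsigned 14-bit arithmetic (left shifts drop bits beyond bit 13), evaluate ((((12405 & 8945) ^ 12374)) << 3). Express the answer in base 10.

312

12405 = 11000001110101
8945 = 10001011110001
→ & → 10000001110001 = 8305
12374 = 11000001010110
→ ^ → 01000000100111 = 4135
→ << 3 (mod 2^14) → 00000100111000 = 312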